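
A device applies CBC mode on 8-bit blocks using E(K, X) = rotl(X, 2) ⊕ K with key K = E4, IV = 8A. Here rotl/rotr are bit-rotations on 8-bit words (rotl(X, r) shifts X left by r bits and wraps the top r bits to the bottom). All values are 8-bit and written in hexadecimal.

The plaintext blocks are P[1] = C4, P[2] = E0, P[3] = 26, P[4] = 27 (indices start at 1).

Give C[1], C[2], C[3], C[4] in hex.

C[1] = DD, C[2] = 10, C[3] = 3C, C[4] = 88

CBC encryption: C_i = E(K, P_i ⊕ C_{i−1}), with C_{0} = IV.
C[1]: P[1] ⊕ 8A = 4E; E(K, 4E) = DD.
C[2]: P[2] ⊕ DD = 3D; E(K, 3D) = 10.
C[3]: P[3] ⊕ 10 = 36; E(K, 36) = 3C.
C[4]: P[4] ⊕ 3C = 1B; E(K, 1B) = 88.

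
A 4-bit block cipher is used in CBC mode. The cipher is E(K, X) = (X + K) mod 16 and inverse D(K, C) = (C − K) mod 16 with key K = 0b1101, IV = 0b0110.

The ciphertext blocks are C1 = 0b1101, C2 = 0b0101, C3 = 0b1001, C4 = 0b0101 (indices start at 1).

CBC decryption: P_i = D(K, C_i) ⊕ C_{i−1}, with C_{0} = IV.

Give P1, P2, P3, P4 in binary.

P1 = 0b0110, P2 = 0b0101, P3 = 0b1001, P4 = 0b0001

P1: D(K, 0b1101) = 0b0000; 0b0000 ⊕ 0b0110 = 0b0110.
P2: D(K, 0b0101) = 0b1000; 0b1000 ⊕ 0b1101 = 0b0101.
P3: D(K, 0b1001) = 0b1100; 0b1100 ⊕ 0b0101 = 0b1001.
P4: D(K, 0b0101) = 0b1000; 0b1000 ⊕ 0b1001 = 0b0001.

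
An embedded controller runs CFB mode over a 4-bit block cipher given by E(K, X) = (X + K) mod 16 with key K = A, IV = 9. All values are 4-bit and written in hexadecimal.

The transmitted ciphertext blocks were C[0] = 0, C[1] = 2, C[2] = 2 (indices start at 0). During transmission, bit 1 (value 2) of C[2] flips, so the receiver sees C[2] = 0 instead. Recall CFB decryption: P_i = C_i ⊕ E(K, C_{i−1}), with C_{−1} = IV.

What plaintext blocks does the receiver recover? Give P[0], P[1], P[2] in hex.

P[0] = 3, P[1] = 8, P[2] = C

Only C[2] changed, to 0. In CFB, a change in C_i flips the same bit in P_i and garbles P_{i+1}. Decrypting the received ciphertext:
P[0]: E(K, 9) = 3; 0 ⊕ 3 = 3.
P[1]: E(K, 0) = A; 2 ⊕ A = 8.
P[2]: E(K, 2) = C; 0 ⊕ C = C.
Blocks that differ from the original plaintext: P[2].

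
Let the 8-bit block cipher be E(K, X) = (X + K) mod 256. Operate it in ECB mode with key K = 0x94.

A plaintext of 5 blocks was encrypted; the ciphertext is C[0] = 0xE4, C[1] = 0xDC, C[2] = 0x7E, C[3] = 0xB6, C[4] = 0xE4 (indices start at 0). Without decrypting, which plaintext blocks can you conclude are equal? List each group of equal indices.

P[0] = P[4]

ECB encrypts each block independently with the same key, so equal ciphertext blocks imply equal plaintext blocks.
C[0] = C[4] = 0xE4, so P[0] = P[4].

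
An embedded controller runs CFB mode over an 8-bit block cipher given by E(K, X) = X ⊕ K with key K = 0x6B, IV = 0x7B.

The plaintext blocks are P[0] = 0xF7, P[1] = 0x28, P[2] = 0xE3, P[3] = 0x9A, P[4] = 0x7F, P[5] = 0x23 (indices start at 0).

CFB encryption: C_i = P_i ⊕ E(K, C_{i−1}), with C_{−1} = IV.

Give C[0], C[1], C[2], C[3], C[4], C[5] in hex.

C[0] = 0xE7, C[1] = 0xA4, C[2] = 0x2C, C[3] = 0xDD, C[4] = 0xC9, C[5] = 0x81

C[0]: E(K, 0x7B) = 0x10; 0xF7 ⊕ 0x10 = 0xE7.
C[1]: E(K, 0xE7) = 0x8C; 0x28 ⊕ 0x8C = 0xA4.
C[2]: E(K, 0xA4) = 0xCF; 0xE3 ⊕ 0xCF = 0x2C.
C[3]: E(K, 0x2C) = 0x47; 0x9A ⊕ 0x47 = 0xDD.
C[4]: E(K, 0xDD) = 0xB6; 0x7F ⊕ 0xB6 = 0xC9.
C[5]: E(K, 0xC9) = 0xA2; 0x23 ⊕ 0xA2 = 0x81.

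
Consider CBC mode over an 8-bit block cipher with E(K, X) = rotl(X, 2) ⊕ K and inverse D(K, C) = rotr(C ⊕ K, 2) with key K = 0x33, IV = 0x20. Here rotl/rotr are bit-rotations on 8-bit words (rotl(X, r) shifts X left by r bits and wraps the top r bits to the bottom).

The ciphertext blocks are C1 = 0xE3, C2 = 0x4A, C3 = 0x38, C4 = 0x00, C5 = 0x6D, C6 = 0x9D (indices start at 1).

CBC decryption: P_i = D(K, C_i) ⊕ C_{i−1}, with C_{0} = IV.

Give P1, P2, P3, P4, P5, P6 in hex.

P1 = 0x14, P2 = 0xBD, P3 = 0x88, P4 = 0xF4, P5 = 0x97, P6 = 0xC6

P1: D(K, 0xE3) = 0x34; 0x34 ⊕ 0x20 = 0x14.
P2: D(K, 0x4A) = 0x5E; 0x5E ⊕ 0xE3 = 0xBD.
P3: D(K, 0x38) = 0xC2; 0xC2 ⊕ 0x4A = 0x88.
P4: D(K, 0x00) = 0xCC; 0xCC ⊕ 0x38 = 0xF4.
P5: D(K, 0x6D) = 0x97; 0x97 ⊕ 0x00 = 0x97.
P6: D(K, 0x9D) = 0xAB; 0xAB ⊕ 0x6D = 0xC6.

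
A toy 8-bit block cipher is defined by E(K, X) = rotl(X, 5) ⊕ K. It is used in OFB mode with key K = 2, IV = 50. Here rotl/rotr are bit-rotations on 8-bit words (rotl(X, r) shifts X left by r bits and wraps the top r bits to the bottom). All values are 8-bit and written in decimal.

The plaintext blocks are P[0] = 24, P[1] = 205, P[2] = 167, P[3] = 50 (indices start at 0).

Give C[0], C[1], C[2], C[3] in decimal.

C[0] = 92, C[1] = 71, C[2] = 244, C[3] = 90

OFB encryption: S_i = E(K, S_{i−1}) with S_{−1} = IV; C_i = P_i ⊕ S_i.
C[0]: S = E(K, 50) = 68; 24 ⊕ 68 = 92.
C[1]: S = E(K, 68) = 138; 205 ⊕ 138 = 71.
C[2]: S = E(K, 138) = 83; 167 ⊕ 83 = 244.
C[3]: S = E(K, 83) = 104; 50 ⊕ 104 = 90.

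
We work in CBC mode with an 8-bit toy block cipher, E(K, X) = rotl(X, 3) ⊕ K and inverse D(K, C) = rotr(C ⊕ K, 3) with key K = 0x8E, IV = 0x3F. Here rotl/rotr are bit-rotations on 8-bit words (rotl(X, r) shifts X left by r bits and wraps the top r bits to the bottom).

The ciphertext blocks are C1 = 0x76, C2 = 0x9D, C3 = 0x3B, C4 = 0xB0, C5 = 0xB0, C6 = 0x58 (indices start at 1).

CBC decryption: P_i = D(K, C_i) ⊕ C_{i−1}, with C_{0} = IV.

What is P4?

P4 = 0xFC

P4: D(K, 0xB0) = 0xC7; 0xC7 ⊕ 0x3B = 0xFC.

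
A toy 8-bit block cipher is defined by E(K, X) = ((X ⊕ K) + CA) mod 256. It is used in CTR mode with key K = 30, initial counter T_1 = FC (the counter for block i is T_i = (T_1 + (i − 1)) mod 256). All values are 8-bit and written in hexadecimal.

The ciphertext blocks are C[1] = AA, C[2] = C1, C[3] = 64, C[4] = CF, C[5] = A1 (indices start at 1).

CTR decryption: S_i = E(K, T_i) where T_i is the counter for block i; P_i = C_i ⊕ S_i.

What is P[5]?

P[5]: T = 00, S = E(K, T) = FA; A1 ⊕ FA = 5B.

P[5] = 5B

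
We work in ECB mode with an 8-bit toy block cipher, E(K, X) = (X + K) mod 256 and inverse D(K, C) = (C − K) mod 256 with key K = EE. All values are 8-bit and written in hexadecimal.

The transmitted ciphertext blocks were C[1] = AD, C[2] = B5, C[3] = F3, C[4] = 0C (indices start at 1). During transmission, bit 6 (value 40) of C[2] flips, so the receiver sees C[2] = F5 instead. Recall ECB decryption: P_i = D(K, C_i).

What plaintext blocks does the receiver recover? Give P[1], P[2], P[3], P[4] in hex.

Only C[2] changed, to F5. In ECB, a change in C_i affects only P_i. Decrypting the received ciphertext:
P[1]: D(K, AD) = BF.
P[2]: D(K, F5) = 07.
P[3]: D(K, F3) = 05.
P[4]: D(K, 0C) = 1E.
Blocks that differ from the original plaintext: P[2].

P[1] = BF, P[2] = 07, P[3] = 05, P[4] = 1E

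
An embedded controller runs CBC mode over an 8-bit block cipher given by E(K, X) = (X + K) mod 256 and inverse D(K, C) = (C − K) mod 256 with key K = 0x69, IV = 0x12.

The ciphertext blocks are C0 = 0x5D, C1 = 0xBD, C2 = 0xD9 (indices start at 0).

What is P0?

CBC decryption: P_i = D(K, C_i) ⊕ C_{i−1}, with C_{−1} = IV.
P0: D(K, 0x5D) = 0xF4; 0xF4 ⊕ 0x12 = 0xE6.

P0 = 0xE6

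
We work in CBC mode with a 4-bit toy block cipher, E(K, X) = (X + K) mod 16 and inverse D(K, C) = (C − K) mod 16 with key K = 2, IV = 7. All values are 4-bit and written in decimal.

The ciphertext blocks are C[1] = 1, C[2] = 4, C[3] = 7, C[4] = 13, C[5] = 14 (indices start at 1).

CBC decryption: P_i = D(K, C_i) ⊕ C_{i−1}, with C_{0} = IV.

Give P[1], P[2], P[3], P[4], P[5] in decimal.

P[1]: D(K, 1) = 15; 15 ⊕ 7 = 8.
P[2]: D(K, 4) = 2; 2 ⊕ 1 = 3.
P[3]: D(K, 7) = 5; 5 ⊕ 4 = 1.
P[4]: D(K, 13) = 11; 11 ⊕ 7 = 12.
P[5]: D(K, 14) = 12; 12 ⊕ 13 = 1.

P[1] = 8, P[2] = 3, P[3] = 1, P[4] = 12, P[5] = 1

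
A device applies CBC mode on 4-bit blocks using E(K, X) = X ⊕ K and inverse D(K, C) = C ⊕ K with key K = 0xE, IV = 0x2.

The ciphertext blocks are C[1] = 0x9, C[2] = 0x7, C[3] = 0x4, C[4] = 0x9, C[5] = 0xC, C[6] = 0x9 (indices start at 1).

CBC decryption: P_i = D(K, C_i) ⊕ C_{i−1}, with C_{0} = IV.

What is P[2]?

P[2] = 0x0

P[2]: D(K, 0x7) = 0x9; 0x9 ⊕ 0x9 = 0x0.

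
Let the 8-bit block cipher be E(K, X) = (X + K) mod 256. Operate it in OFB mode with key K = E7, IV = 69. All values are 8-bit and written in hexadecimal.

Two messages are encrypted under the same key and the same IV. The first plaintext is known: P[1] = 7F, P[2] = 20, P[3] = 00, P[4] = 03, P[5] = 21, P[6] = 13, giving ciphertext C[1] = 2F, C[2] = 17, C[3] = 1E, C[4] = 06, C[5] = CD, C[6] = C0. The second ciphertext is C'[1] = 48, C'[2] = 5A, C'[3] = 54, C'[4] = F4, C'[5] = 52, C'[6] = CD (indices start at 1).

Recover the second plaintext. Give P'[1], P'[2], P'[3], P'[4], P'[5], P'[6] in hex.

In OFB with a reused IV, both messages share the same keystream S_i, so C_i ⊕ C'_i = P_i ⊕ P'_i and thus P'_i = P_i ⊕ C_i ⊕ C'_i.
P'[1]: 7F ⊕ 2F ⊕ 48 = 18.
P'[2]: 20 ⊕ 17 ⊕ 5A = 6D.
P'[3]: 00 ⊕ 1E ⊕ 54 = 4A.
P'[4]: 03 ⊕ 06 ⊕ F4 = F1.
P'[5]: 21 ⊕ CD ⊕ 52 = BE.
P'[6]: 13 ⊕ C0 ⊕ CD = 1E.

P'[1] = 18, P'[2] = 6D, P'[3] = 4A, P'[4] = F1, P'[5] = BE, P'[6] = 1E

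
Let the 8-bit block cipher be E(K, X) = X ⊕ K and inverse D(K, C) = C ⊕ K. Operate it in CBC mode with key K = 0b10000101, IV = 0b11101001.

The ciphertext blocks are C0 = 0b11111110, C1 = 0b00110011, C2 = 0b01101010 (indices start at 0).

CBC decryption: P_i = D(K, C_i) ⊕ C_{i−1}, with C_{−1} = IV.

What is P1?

P1: D(K, 0b00110011) = 0b10110110; 0b10110110 ⊕ 0b11111110 = 0b01001000.

P1 = 0b01001000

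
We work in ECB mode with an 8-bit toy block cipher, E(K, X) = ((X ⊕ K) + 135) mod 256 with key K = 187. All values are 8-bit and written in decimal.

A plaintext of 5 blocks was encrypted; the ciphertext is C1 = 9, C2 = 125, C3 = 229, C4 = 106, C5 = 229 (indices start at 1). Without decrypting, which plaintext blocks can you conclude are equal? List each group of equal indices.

ECB encrypts each block independently with the same key, so equal ciphertext blocks imply equal plaintext blocks.
C3 = C5 = 229, so P3 = P5.

P3 = P5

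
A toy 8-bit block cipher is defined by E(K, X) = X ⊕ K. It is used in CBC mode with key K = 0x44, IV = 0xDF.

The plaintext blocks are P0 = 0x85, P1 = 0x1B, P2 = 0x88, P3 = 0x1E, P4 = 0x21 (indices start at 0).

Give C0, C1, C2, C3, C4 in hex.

C0 = 0x1E, C1 = 0x41, C2 = 0x8D, C3 = 0xD7, C4 = 0xB2

CBC encryption: C_i = E(K, P_i ⊕ C_{i−1}), with C_{−1} = IV.
C0: P0 ⊕ 0xDF = 0x5A; E(K, 0x5A) = 0x1E.
C1: P1 ⊕ 0x1E = 0x05; E(K, 0x05) = 0x41.
C2: P2 ⊕ 0x41 = 0xC9; E(K, 0xC9) = 0x8D.
C3: P3 ⊕ 0x8D = 0x93; E(K, 0x93) = 0xD7.
C4: P4 ⊕ 0xD7 = 0xF6; E(K, 0xF6) = 0xB2.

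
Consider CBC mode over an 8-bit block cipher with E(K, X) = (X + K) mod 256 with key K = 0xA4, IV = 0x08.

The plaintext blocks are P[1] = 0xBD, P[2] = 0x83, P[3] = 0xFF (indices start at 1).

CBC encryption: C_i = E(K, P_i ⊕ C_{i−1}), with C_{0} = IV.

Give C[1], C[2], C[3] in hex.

C[1]: P[1] ⊕ 0x08 = 0xB5; E(K, 0xB5) = 0x59.
C[2]: P[2] ⊕ 0x59 = 0xDA; E(K, 0xDA) = 0x7E.
C[3]: P[3] ⊕ 0x7E = 0x81; E(K, 0x81) = 0x25.

C[1] = 0x59, C[2] = 0x7E, C[3] = 0x25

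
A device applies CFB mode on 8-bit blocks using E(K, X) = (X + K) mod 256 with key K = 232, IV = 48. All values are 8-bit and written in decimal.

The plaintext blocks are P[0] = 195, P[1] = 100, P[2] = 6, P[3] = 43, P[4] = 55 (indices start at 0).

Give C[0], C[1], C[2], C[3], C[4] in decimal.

C[0] = 219, C[1] = 167, C[2] = 137, C[3] = 90, C[4] = 117

CFB encryption: C_i = P_i ⊕ E(K, C_{i−1}), with C_{−1} = IV.
C[0]: E(K, 48) = 24; 195 ⊕ 24 = 219.
C[1]: E(K, 219) = 195; 100 ⊕ 195 = 167.
C[2]: E(K, 167) = 143; 6 ⊕ 143 = 137.
C[3]: E(K, 137) = 113; 43 ⊕ 113 = 90.
C[4]: E(K, 90) = 66; 55 ⊕ 66 = 117.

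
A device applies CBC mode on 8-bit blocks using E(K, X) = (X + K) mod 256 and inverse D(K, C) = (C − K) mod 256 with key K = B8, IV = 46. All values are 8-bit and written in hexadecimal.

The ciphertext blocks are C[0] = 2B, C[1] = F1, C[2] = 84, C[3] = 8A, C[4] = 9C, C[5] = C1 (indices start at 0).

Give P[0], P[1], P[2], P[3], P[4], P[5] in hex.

P[0] = 35, P[1] = 12, P[2] = 3D, P[3] = 56, P[4] = 6E, P[5] = 95

CBC decryption: P_i = D(K, C_i) ⊕ C_{i−1}, with C_{−1} = IV.
P[0]: D(K, 2B) = 73; 73 ⊕ 46 = 35.
P[1]: D(K, F1) = 39; 39 ⊕ 2B = 12.
P[2]: D(K, 84) = CC; CC ⊕ F1 = 3D.
P[3]: D(K, 8A) = D2; D2 ⊕ 84 = 56.
P[4]: D(K, 9C) = E4; E4 ⊕ 8A = 6E.
P[5]: D(K, C1) = 09; 09 ⊕ 9C = 95.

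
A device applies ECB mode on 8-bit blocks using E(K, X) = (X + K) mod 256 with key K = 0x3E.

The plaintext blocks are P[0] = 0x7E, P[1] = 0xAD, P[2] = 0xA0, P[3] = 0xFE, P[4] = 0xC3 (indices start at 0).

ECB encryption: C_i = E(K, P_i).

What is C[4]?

C[4] = 0x01

C[4]: E(K, 0xC3) = 0x01.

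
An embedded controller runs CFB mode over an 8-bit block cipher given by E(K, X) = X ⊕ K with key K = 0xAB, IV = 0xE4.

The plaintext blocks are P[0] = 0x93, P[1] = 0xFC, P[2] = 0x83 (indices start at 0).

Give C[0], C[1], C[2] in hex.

C[0] = 0xDC, C[1] = 0x8B, C[2] = 0xA3

CFB encryption: C_i = P_i ⊕ E(K, C_{i−1}), with C_{−1} = IV.
C[0]: E(K, 0xE4) = 0x4F; 0x93 ⊕ 0x4F = 0xDC.
C[1]: E(K, 0xDC) = 0x77; 0xFC ⊕ 0x77 = 0x8B.
C[2]: E(K, 0x8B) = 0x20; 0x83 ⊕ 0x20 = 0xA3.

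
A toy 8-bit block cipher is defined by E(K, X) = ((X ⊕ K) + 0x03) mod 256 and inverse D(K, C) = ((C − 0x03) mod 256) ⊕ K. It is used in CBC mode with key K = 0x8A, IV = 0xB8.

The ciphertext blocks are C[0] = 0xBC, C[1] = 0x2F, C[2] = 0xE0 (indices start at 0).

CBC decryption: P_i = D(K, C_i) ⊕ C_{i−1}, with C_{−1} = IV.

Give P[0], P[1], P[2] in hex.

P[0] = 0x8B, P[1] = 0x1A, P[2] = 0x78

P[0]: D(K, 0xBC) = 0x33; 0x33 ⊕ 0xB8 = 0x8B.
P[1]: D(K, 0x2F) = 0xA6; 0xA6 ⊕ 0xBC = 0x1A.
P[2]: D(K, 0xE0) = 0x57; 0x57 ⊕ 0x2F = 0x78.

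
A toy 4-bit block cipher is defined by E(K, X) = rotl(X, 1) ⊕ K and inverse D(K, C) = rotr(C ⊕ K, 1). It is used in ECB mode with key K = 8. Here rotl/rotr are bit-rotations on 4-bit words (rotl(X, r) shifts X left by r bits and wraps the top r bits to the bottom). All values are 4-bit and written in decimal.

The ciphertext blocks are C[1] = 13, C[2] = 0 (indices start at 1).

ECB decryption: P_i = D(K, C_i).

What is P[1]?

P[1]: D(K, 13) = 10.

P[1] = 10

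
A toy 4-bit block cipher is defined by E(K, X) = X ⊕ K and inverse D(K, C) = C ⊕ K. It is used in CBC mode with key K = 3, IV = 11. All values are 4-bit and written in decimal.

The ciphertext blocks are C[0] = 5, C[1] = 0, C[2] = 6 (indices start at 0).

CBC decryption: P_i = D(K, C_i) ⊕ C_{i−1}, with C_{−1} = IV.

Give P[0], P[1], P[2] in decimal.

P[0] = 13, P[1] = 6, P[2] = 5

P[0]: D(K, 5) = 6; 6 ⊕ 11 = 13.
P[1]: D(K, 0) = 3; 3 ⊕ 5 = 6.
P[2]: D(K, 6) = 5; 5 ⊕ 0 = 5.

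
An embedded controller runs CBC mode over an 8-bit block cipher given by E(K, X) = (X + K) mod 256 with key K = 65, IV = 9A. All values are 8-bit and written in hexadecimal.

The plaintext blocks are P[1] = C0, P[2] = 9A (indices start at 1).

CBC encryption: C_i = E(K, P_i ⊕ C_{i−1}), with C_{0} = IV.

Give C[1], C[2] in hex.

C[1] = BF, C[2] = 8A

C[1]: P[1] ⊕ 9A = 5A; E(K, 5A) = BF.
C[2]: P[2] ⊕ BF = 25; E(K, 25) = 8A.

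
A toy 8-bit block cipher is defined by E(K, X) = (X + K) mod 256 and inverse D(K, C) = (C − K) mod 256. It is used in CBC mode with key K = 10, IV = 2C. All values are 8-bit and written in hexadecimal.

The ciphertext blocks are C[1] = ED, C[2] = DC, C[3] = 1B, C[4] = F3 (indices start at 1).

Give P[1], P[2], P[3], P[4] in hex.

P[1] = F1, P[2] = 21, P[3] = D7, P[4] = F8

CBC decryption: P_i = D(K, C_i) ⊕ C_{i−1}, with C_{0} = IV.
P[1]: D(K, ED) = DD; DD ⊕ 2C = F1.
P[2]: D(K, DC) = CC; CC ⊕ ED = 21.
P[3]: D(K, 1B) = 0B; 0B ⊕ DC = D7.
P[4]: D(K, F3) = E3; E3 ⊕ 1B = F8.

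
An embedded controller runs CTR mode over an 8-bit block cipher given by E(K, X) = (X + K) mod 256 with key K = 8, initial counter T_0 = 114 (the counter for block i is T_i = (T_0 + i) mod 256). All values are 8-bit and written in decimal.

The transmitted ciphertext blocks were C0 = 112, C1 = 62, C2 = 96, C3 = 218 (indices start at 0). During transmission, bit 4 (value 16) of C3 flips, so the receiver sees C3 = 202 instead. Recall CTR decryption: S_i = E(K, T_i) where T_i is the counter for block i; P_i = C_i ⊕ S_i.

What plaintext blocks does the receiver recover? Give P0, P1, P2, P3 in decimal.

Only C3 changed, to 202. In CTR, a change in C_i flips the same bit in P_i only; the keystream is unaffected. Decrypting the received ciphertext:
P0: T = 114, S = E(K, T) = 122; 112 ⊕ 122 = 10.
P1: T = 115, S = E(K, T) = 123; 62 ⊕ 123 = 69.
P2: T = 116, S = E(K, T) = 124; 96 ⊕ 124 = 28.
P3: T = 117, S = E(K, T) = 125; 202 ⊕ 125 = 183.
Blocks that differ from the original plaintext: P3.

P0 = 10, P1 = 69, P2 = 28, P3 = 183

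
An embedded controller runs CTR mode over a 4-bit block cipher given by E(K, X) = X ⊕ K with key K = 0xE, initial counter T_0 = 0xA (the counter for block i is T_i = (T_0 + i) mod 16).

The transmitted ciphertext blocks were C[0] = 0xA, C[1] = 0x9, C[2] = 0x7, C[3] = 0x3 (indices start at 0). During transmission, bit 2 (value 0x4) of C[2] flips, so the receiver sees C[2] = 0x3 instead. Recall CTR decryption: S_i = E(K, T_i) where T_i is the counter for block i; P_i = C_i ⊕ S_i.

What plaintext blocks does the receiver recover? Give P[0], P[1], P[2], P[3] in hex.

P[0] = 0xE, P[1] = 0xC, P[2] = 0x1, P[3] = 0x0

Only C[2] changed, to 0x3. In CTR, a change in C_i flips the same bit in P_i only; the keystream is unaffected. Decrypting the received ciphertext:
P[0]: T = 0xA, S = E(K, T) = 0x4; 0xA ⊕ 0x4 = 0xE.
P[1]: T = 0xB, S = E(K, T) = 0x5; 0x9 ⊕ 0x5 = 0xC.
P[2]: T = 0xC, S = E(K, T) = 0x2; 0x3 ⊕ 0x2 = 0x1.
P[3]: T = 0xD, S = E(K, T) = 0x3; 0x3 ⊕ 0x3 = 0x0.
Blocks that differ from the original plaintext: P[2].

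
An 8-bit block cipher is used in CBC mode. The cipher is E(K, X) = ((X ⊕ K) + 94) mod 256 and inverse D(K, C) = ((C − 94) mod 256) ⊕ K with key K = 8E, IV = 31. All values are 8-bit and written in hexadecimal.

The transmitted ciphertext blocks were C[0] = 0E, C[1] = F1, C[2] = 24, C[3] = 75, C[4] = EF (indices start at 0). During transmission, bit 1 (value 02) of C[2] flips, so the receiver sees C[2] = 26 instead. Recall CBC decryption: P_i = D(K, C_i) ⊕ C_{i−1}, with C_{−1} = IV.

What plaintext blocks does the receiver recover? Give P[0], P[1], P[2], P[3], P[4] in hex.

Only C[2] changed, to 26. In CBC, a change in C_i garbles P_i and flips the same bit in P_{i+1}. Decrypting the received ciphertext:
P[0]: D(K, 0E) = F4; F4 ⊕ 31 = C5.
P[1]: D(K, F1) = D3; D3 ⊕ 0E = DD.
P[2]: D(K, 26) = 1C; 1C ⊕ F1 = ED.
P[3]: D(K, 75) = 6F; 6F ⊕ 26 = 49.
P[4]: D(K, EF) = D5; D5 ⊕ 75 = A0.
Blocks that differ from the original plaintext: P[2], P[3].

P[0] = C5, P[1] = DD, P[2] = ED, P[3] = 49, P[4] = A0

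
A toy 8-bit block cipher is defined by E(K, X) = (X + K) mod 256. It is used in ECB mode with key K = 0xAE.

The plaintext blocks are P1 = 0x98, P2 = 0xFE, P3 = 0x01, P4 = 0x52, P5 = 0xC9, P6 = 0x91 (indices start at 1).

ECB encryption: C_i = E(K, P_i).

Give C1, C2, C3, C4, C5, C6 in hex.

C1: E(K, 0x98) = 0x46.
C2: E(K, 0xFE) = 0xAC.
C3: E(K, 0x01) = 0xAF.
C4: E(K, 0x52) = 0x00.
C5: E(K, 0xC9) = 0x77.
C6: E(K, 0x91) = 0x3F.

C1 = 0x46, C2 = 0xAC, C3 = 0xAF, C4 = 0x00, C5 = 0x77, C6 = 0x3F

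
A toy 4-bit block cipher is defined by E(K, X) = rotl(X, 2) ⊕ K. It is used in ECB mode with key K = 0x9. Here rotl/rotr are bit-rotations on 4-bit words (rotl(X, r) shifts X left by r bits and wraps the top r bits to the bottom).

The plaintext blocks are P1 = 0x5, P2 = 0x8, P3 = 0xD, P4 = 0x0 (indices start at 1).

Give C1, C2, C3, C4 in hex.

ECB encryption: C_i = E(K, P_i).
C1: E(K, 0x5) = 0xC.
C2: E(K, 0x8) = 0xB.
C3: E(K, 0xD) = 0xE.
C4: E(K, 0x0) = 0x9.

C1 = 0xC, C2 = 0xB, C3 = 0xE, C4 = 0x9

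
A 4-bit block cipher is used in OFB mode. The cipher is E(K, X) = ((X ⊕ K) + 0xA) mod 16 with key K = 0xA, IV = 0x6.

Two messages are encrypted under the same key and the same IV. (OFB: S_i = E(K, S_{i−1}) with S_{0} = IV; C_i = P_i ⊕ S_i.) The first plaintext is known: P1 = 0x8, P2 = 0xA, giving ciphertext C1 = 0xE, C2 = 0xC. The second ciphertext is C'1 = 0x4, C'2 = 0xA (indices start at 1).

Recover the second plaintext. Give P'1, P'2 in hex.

In OFB with a reused IV, both messages share the same keystream S_i, so C_i ⊕ C'_i = P_i ⊕ P'_i and thus P'_i = P_i ⊕ C_i ⊕ C'_i.
P'1: 0x8 ⊕ 0xE ⊕ 0x4 = 0x2.
P'2: 0xA ⊕ 0xC ⊕ 0xA = 0xC.

P'1 = 0x2, P'2 = 0xC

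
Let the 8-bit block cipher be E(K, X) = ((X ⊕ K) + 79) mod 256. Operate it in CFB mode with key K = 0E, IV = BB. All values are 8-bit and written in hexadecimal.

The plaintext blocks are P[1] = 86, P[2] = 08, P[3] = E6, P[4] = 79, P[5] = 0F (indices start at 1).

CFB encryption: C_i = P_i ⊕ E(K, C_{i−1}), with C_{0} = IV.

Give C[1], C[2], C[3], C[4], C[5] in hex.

C[1]: E(K, BB) = 2E; 86 ⊕ 2E = A8.
C[2]: E(K, A8) = 1F; 08 ⊕ 1F = 17.
C[3]: E(K, 17) = 92; E6 ⊕ 92 = 74.
C[4]: E(K, 74) = F3; 79 ⊕ F3 = 8A.
C[5]: E(K, 8A) = FD; 0F ⊕ FD = F2.

C[1] = A8, C[2] = 17, C[3] = 74, C[4] = 8A, C[5] = F2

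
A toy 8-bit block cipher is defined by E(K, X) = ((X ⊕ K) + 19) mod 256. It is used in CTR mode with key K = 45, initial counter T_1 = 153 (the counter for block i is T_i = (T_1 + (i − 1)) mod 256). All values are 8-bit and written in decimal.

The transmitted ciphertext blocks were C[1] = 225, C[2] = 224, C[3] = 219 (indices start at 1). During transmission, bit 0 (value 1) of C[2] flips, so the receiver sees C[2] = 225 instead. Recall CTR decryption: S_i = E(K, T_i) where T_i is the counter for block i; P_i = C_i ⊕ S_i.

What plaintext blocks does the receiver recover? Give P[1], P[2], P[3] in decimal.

Only C[2] changed, to 225. In CTR, a change in C_i flips the same bit in P_i only; the keystream is unaffected. Decrypting the received ciphertext:
P[1]: T = 153, S = E(K, T) = 199; 225 ⊕ 199 = 38.
P[2]: T = 154, S = E(K, T) = 202; 225 ⊕ 202 = 43.
P[3]: T = 155, S = E(K, T) = 201; 219 ⊕ 201 = 18.
Blocks that differ from the original plaintext: P[2].

P[1] = 38, P[2] = 43, P[3] = 18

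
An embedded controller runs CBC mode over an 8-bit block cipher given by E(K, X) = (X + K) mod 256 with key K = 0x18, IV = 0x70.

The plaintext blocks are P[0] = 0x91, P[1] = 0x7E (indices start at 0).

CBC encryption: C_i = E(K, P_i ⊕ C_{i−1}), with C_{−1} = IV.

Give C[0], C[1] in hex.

C[0] = 0xF9, C[1] = 0x9F

C[0]: P[0] ⊕ 0x70 = 0xE1; E(K, 0xE1) = 0xF9.
C[1]: P[1] ⊕ 0xF9 = 0x87; E(K, 0x87) = 0x9F.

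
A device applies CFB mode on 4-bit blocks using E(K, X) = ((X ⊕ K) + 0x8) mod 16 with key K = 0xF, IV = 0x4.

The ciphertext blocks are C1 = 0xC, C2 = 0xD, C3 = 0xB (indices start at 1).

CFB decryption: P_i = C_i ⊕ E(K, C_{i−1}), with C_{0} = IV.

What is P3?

P3: E(K, 0xD) = 0xA; 0xB ⊕ 0xA = 0x1.

P3 = 0x1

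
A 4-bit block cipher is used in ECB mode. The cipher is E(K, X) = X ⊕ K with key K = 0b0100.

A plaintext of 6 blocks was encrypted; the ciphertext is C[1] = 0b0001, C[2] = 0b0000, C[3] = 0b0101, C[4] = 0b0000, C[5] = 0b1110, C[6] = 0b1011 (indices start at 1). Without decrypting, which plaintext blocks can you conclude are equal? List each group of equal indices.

P[2] = P[4]

ECB encrypts each block independently with the same key, so equal ciphertext blocks imply equal plaintext blocks.
C[2] = C[4] = 0b0000, so P[2] = P[4].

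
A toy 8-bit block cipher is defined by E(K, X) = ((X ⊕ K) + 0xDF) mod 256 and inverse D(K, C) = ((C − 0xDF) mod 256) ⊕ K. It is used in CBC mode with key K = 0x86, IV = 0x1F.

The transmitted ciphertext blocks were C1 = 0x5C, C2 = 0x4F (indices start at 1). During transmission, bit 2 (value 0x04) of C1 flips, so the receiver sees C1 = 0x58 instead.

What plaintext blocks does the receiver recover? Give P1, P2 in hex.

CBC decryption: P_i = D(K, C_i) ⊕ C_{i−1}, with C_{0} = IV.
Only C1 changed, to 0x58. In CBC, a change in C_i garbles P_i and flips the same bit in P_{i+1}. Decrypting the received ciphertext:
P1: D(K, 0x58) = 0xFF; 0xFF ⊕ 0x1F = 0xE0.
P2: D(K, 0x4F) = 0xF6; 0xF6 ⊕ 0x58 = 0xAE.
Blocks that differ from the original plaintext: P1, P2.

P1 = 0xE0, P2 = 0xAE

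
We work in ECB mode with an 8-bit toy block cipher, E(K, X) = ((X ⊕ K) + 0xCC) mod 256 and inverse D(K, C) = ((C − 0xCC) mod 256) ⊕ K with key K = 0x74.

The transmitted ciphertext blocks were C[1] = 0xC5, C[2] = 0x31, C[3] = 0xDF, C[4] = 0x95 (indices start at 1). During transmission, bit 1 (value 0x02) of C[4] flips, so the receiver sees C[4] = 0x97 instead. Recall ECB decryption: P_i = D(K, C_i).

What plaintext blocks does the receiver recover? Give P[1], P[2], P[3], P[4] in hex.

P[1] = 0x8D, P[2] = 0x11, P[3] = 0x67, P[4] = 0xBF

Only C[4] changed, to 0x97. In ECB, a change in C_i affects only P_i. Decrypting the received ciphertext:
P[1]: D(K, 0xC5) = 0x8D.
P[2]: D(K, 0x31) = 0x11.
P[3]: D(K, 0xDF) = 0x67.
P[4]: D(K, 0x97) = 0xBF.
Blocks that differ from the original plaintext: P[4].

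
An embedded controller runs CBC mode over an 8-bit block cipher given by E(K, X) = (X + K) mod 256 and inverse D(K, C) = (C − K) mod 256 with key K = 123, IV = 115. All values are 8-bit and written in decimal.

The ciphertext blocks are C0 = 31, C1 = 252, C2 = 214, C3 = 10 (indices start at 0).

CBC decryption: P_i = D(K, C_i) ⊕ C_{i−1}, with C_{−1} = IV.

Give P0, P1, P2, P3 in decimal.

P0 = 215, P1 = 158, P2 = 167, P3 = 89

P0: D(K, 31) = 164; 164 ⊕ 115 = 215.
P1: D(K, 252) = 129; 129 ⊕ 31 = 158.
P2: D(K, 214) = 91; 91 ⊕ 252 = 167.
P3: D(K, 10) = 143; 143 ⊕ 214 = 89.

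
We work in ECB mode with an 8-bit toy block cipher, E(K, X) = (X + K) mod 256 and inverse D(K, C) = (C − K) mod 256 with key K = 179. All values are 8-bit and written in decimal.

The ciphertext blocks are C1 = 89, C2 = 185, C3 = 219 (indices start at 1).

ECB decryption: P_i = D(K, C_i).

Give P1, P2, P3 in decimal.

P1 = 166, P2 = 6, P3 = 40

P1: D(K, 89) = 166.
P2: D(K, 185) = 6.
P3: D(K, 219) = 40.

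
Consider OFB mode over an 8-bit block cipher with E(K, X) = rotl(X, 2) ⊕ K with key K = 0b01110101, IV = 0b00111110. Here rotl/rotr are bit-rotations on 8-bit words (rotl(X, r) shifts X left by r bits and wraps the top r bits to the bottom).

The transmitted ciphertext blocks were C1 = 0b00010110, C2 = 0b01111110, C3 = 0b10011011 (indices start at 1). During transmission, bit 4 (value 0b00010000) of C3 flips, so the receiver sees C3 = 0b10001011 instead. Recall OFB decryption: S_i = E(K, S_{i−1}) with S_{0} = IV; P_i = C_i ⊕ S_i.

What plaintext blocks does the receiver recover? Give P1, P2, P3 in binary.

Only C3 changed, to 0b10001011. In OFB, a change in C_i flips the same bit in P_i only; the keystream is unaffected. Decrypting the received ciphertext:
P1: S = E(K, 0b00111110) = 0b10001101; 0b00010110 ⊕ 0b10001101 = 0b10011011.
P2: S = E(K, 0b10001101) = 0b01000011; 0b01111110 ⊕ 0b01000011 = 0b00111101.
P3: S = E(K, 0b01000011) = 0b01111000; 0b10001011 ⊕ 0b01111000 = 0b11110011.
Blocks that differ from the original plaintext: P3.

P1 = 0b10011011, P2 = 0b00111101, P3 = 0b11110011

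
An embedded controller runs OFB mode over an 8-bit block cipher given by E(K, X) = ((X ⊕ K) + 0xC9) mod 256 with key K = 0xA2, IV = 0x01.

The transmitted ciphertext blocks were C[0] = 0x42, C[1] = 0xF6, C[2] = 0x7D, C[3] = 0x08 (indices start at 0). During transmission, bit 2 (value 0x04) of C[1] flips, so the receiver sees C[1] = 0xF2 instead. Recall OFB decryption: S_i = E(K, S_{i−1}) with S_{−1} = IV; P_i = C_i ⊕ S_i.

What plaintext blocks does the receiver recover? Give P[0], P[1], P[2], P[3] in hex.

P[0] = 0x2E, P[1] = 0x65, P[2] = 0x83, P[3] = 0x2D

Only C[1] changed, to 0xF2. In OFB, a change in C_i flips the same bit in P_i only; the keystream is unaffected. Decrypting the received ciphertext:
P[0]: S = E(K, 0x01) = 0x6C; 0x42 ⊕ 0x6C = 0x2E.
P[1]: S = E(K, 0x6C) = 0x97; 0xF2 ⊕ 0x97 = 0x65.
P[2]: S = E(K, 0x97) = 0xFE; 0x7D ⊕ 0xFE = 0x83.
P[3]: S = E(K, 0xFE) = 0x25; 0x08 ⊕ 0x25 = 0x2D.
Blocks that differ from the original plaintext: P[1].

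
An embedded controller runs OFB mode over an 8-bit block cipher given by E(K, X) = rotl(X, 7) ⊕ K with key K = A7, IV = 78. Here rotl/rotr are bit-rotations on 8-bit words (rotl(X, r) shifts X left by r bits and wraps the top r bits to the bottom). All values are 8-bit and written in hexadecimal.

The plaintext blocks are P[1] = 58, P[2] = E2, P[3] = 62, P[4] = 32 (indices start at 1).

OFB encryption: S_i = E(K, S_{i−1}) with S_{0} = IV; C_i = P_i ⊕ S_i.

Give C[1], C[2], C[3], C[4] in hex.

C[1] = C3, C[2] = 88, C[3] = F0, C[4] = DC

C[1]: S = E(K, 78) = 9B; 58 ⊕ 9B = C3.
C[2]: S = E(K, 9B) = 6A; E2 ⊕ 6A = 88.
C[3]: S = E(K, 6A) = 92; 62 ⊕ 92 = F0.
C[4]: S = E(K, 92) = EE; 32 ⊕ EE = DC.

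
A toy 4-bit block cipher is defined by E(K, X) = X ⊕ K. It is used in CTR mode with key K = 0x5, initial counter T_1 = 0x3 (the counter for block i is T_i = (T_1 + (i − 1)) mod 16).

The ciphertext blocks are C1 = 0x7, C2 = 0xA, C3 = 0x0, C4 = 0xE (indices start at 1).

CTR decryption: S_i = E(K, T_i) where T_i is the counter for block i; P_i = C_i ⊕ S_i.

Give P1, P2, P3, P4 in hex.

P1: T = 0x3, S = E(K, T) = 0x6; 0x7 ⊕ 0x6 = 0x1.
P2: T = 0x4, S = E(K, T) = 0x1; 0xA ⊕ 0x1 = 0xB.
P3: T = 0x5, S = E(K, T) = 0x0; 0x0 ⊕ 0x0 = 0x0.
P4: T = 0x6, S = E(K, T) = 0x3; 0xE ⊕ 0x3 = 0xD.

P1 = 0x1, P2 = 0xB, P3 = 0x0, P4 = 0xD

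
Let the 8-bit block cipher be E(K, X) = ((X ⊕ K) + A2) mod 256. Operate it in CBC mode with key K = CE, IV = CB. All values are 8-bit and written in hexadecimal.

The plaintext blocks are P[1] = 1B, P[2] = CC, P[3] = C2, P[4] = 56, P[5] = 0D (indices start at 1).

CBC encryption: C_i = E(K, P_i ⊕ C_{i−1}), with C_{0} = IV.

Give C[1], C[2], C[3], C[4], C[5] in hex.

C[1] = C0, C[2] = 64, C[3] = 0A, C[4] = 34, C[5] = 99

C[1]: P[1] ⊕ CB = D0; E(K, D0) = C0.
C[2]: P[2] ⊕ C0 = 0C; E(K, 0C) = 64.
C[3]: P[3] ⊕ 64 = A6; E(K, A6) = 0A.
C[4]: P[4] ⊕ 0A = 5C; E(K, 5C) = 34.
C[5]: P[5] ⊕ 34 = 39; E(K, 39) = 99.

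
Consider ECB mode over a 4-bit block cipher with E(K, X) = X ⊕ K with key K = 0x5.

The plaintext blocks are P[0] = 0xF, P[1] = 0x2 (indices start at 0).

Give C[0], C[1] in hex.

ECB encryption: C_i = E(K, P_i).
C[0]: E(K, 0xF) = 0xA.
C[1]: E(K, 0x2) = 0x7.

C[0] = 0xA, C[1] = 0x7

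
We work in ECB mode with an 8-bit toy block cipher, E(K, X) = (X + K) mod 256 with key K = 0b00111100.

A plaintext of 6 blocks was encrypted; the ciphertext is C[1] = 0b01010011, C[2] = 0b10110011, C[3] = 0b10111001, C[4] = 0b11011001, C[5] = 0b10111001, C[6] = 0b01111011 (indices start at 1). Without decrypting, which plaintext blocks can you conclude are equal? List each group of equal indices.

P[3] = P[5]

ECB encrypts each block independently with the same key, so equal ciphertext blocks imply equal plaintext blocks.
C[3] = C[5] = 0b10111001, so P[3] = P[5].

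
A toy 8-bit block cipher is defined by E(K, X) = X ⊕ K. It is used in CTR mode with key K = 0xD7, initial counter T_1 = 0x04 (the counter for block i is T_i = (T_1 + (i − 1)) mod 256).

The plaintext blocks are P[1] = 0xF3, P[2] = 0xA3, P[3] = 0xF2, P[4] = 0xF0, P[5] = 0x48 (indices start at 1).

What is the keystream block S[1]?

CTR encryption: S_i = E(K, T_i) where T_i is the counter for block i; C_i = P_i ⊕ S_i.
C[1]: T = 0x04, S = E(K, T) = 0xD3; 0xF3 ⊕ 0xD3 = 0x20.
So S[1] = 0xD3.

0xD3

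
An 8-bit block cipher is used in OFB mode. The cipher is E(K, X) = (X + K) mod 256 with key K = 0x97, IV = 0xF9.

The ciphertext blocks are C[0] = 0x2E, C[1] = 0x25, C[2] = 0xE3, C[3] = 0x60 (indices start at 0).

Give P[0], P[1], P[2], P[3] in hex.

P[0] = 0xBE, P[1] = 0x02, P[2] = 0x5D, P[3] = 0x35

OFB decryption: S_i = E(K, S_{i−1}) with S_{−1} = IV; P_i = C_i ⊕ S_i.
P[0]: S = E(K, 0xF9) = 0x90; 0x2E ⊕ 0x90 = 0xBE.
P[1]: S = E(K, 0x90) = 0x27; 0x25 ⊕ 0x27 = 0x02.
P[2]: S = E(K, 0x27) = 0xBE; 0xE3 ⊕ 0xBE = 0x5D.
P[3]: S = E(K, 0xBE) = 0x55; 0x60 ⊕ 0x55 = 0x35.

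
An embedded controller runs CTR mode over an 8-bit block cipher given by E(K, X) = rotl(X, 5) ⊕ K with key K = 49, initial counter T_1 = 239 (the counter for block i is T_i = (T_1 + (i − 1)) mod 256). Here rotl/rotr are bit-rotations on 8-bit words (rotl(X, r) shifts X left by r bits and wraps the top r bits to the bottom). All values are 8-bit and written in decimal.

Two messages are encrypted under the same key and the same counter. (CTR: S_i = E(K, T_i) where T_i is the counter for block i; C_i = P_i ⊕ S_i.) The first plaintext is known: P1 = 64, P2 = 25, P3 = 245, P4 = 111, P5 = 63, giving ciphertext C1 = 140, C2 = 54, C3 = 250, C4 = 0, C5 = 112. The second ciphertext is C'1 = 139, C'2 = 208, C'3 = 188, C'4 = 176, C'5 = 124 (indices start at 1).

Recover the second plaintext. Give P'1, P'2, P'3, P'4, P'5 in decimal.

P'1 = 71, P'2 = 255, P'3 = 179, P'4 = 223, P'5 = 51

In CTR with a reused counter, both messages share the same keystream S_i, so C_i ⊕ C'_i = P_i ⊕ P'_i and thus P'_i = P_i ⊕ C_i ⊕ C'_i.
P'1: 64 ⊕ 140 ⊕ 139 = 71.
P'2: 25 ⊕ 54 ⊕ 208 = 255.
P'3: 245 ⊕ 250 ⊕ 188 = 179.
P'4: 111 ⊕ 0 ⊕ 176 = 223.
P'5: 63 ⊕ 112 ⊕ 124 = 51.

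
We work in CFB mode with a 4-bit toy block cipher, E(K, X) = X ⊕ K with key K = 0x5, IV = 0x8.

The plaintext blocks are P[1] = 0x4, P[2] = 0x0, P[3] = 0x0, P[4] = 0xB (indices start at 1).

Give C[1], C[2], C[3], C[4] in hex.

CFB encryption: C_i = P_i ⊕ E(K, C_{i−1}), with C_{0} = IV.
C[1]: E(K, 0x8) = 0xD; 0x4 ⊕ 0xD = 0x9.
C[2]: E(K, 0x9) = 0xC; 0x0 ⊕ 0xC = 0xC.
C[3]: E(K, 0xC) = 0x9; 0x0 ⊕ 0x9 = 0x9.
C[4]: E(K, 0x9) = 0xC; 0xB ⊕ 0xC = 0x7.

C[1] = 0x9, C[2] = 0xC, C[3] = 0x9, C[4] = 0x7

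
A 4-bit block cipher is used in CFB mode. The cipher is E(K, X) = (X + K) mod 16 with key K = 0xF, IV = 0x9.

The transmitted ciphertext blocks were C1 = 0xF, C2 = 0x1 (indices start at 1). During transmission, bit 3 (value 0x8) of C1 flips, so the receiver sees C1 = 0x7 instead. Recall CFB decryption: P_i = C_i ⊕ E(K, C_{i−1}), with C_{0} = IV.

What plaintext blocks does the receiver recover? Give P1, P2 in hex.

Only C1 changed, to 0x7. In CFB, a change in C_i flips the same bit in P_i and garbles P_{i+1}. Decrypting the received ciphertext:
P1: E(K, 0x9) = 0x8; 0x7 ⊕ 0x8 = 0xF.
P2: E(K, 0x7) = 0x6; 0x1 ⊕ 0x6 = 0x7.
Blocks that differ from the original plaintext: P1, P2.

P1 = 0xF, P2 = 0x7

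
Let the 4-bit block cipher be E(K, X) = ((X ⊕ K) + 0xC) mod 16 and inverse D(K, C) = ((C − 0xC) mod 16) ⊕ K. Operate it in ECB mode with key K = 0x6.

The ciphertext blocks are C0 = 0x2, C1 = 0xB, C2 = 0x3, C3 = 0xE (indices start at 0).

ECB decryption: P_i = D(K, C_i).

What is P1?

P1 = 0x9

P1: D(K, 0xB) = 0x9.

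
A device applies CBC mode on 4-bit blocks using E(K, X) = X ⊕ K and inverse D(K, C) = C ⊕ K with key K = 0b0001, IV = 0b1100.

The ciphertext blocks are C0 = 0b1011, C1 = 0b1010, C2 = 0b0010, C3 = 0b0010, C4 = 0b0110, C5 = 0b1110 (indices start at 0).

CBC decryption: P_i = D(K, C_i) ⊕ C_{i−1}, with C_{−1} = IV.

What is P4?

P4: D(K, 0b0110) = 0b0111; 0b0111 ⊕ 0b0010 = 0b0101.

P4 = 0b0101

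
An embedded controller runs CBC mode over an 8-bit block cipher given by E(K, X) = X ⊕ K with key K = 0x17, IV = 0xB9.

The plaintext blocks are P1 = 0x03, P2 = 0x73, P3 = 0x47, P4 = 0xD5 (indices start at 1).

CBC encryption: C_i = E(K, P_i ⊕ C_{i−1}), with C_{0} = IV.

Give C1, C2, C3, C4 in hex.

C1: P1 ⊕ 0xB9 = 0xBA; E(K, 0xBA) = 0xAD.
C2: P2 ⊕ 0xAD = 0xDE; E(K, 0xDE) = 0xC9.
C3: P3 ⊕ 0xC9 = 0x8E; E(K, 0x8E) = 0x99.
C4: P4 ⊕ 0x99 = 0x4C; E(K, 0x4C) = 0x5B.

C1 = 0xAD, C2 = 0xC9, C3 = 0x99, C4 = 0x5B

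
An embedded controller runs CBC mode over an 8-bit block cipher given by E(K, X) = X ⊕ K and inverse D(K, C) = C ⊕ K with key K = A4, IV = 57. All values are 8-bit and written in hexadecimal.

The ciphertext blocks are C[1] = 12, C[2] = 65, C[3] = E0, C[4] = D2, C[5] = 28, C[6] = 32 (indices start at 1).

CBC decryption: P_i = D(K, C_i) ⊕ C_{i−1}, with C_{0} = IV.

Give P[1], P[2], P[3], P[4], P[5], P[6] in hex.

P[1] = E1, P[2] = D3, P[3] = 21, P[4] = 96, P[5] = 5E, P[6] = BE

P[1]: D(K, 12) = B6; B6 ⊕ 57 = E1.
P[2]: D(K, 65) = C1; C1 ⊕ 12 = D3.
P[3]: D(K, E0) = 44; 44 ⊕ 65 = 21.
P[4]: D(K, D2) = 76; 76 ⊕ E0 = 96.
P[5]: D(K, 28) = 8C; 8C ⊕ D2 = 5E.
P[6]: D(K, 32) = 96; 96 ⊕ 28 = BE.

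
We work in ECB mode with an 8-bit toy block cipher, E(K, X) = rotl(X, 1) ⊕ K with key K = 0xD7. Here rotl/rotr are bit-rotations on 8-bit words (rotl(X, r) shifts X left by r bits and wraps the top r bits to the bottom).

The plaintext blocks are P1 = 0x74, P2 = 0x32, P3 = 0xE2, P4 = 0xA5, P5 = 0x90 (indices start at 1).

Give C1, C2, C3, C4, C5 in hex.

C1 = 0x3F, C2 = 0xB3, C3 = 0x12, C4 = 0x9C, C5 = 0xF6

ECB encryption: C_i = E(K, P_i).
C1: E(K, 0x74) = 0x3F.
C2: E(K, 0x32) = 0xB3.
C3: E(K, 0xE2) = 0x12.
C4: E(K, 0xA5) = 0x9C.
C5: E(K, 0x90) = 0xF6.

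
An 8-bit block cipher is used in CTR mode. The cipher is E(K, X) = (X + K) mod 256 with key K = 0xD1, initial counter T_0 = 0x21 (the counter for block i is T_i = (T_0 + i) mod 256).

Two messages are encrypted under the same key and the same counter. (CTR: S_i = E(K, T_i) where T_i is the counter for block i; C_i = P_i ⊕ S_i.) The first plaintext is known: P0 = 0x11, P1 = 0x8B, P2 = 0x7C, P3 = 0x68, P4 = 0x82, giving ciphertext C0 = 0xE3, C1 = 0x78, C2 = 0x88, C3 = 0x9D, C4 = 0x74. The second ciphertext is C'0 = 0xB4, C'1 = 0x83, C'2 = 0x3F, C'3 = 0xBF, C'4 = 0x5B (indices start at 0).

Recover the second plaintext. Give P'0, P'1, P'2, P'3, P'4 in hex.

In CTR with a reused counter, both messages share the same keystream S_i, so C_i ⊕ C'_i = P_i ⊕ P'_i and thus P'_i = P_i ⊕ C_i ⊕ C'_i.
P'0: 0x11 ⊕ 0xE3 ⊕ 0xB4 = 0x46.
P'1: 0x8B ⊕ 0x78 ⊕ 0x83 = 0x70.
P'2: 0x7C ⊕ 0x88 ⊕ 0x3F = 0xCB.
P'3: 0x68 ⊕ 0x9D ⊕ 0xBF = 0x4A.
P'4: 0x82 ⊕ 0x74 ⊕ 0x5B = 0xAD.

P'0 = 0x46, P'1 = 0x70, P'2 = 0xCB, P'3 = 0x4A, P'4 = 0xAD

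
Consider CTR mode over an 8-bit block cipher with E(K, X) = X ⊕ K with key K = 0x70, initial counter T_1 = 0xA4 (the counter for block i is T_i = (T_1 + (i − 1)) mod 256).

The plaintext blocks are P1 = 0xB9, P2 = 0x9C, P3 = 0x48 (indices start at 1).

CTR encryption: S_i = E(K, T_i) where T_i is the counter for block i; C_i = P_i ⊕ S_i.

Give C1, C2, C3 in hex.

C1: T = 0xA4, S = E(K, T) = 0xD4; 0xB9 ⊕ 0xD4 = 0x6D.
C2: T = 0xA5, S = E(K, T) = 0xD5; 0x9C ⊕ 0xD5 = 0x49.
C3: T = 0xA6, S = E(K, T) = 0xD6; 0x48 ⊕ 0xD6 = 0x9E.

C1 = 0x6D, C2 = 0x49, C3 = 0x9E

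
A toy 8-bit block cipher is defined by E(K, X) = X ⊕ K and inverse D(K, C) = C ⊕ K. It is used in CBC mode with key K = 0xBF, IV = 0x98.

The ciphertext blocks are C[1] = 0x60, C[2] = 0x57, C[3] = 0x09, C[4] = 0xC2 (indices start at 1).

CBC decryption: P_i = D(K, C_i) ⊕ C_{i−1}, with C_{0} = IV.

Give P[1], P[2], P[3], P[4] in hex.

P[1] = 0x47, P[2] = 0x88, P[3] = 0xE1, P[4] = 0x74

P[1]: D(K, 0x60) = 0xDF; 0xDF ⊕ 0x98 = 0x47.
P[2]: D(K, 0x57) = 0xE8; 0xE8 ⊕ 0x60 = 0x88.
P[3]: D(K, 0x09) = 0xB6; 0xB6 ⊕ 0x57 = 0xE1.
P[4]: D(K, 0xC2) = 0x7D; 0x7D ⊕ 0x09 = 0x74.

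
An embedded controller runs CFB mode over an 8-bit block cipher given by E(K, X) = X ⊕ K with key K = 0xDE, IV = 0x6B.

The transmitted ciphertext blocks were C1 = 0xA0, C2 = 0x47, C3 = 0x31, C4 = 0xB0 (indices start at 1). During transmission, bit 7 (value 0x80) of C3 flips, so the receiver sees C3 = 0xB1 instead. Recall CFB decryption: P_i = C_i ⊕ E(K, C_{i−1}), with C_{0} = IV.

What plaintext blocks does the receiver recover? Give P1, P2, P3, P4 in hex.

P1 = 0x15, P2 = 0x39, P3 = 0x28, P4 = 0xDF

Only C3 changed, to 0xB1. In CFB, a change in C_i flips the same bit in P_i and garbles P_{i+1}. Decrypting the received ciphertext:
P1: E(K, 0x6B) = 0xB5; 0xA0 ⊕ 0xB5 = 0x15.
P2: E(K, 0xA0) = 0x7E; 0x47 ⊕ 0x7E = 0x39.
P3: E(K, 0x47) = 0x99; 0xB1 ⊕ 0x99 = 0x28.
P4: E(K, 0xB1) = 0x6F; 0xB0 ⊕ 0x6F = 0xDF.
Blocks that differ from the original plaintext: P3, P4.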